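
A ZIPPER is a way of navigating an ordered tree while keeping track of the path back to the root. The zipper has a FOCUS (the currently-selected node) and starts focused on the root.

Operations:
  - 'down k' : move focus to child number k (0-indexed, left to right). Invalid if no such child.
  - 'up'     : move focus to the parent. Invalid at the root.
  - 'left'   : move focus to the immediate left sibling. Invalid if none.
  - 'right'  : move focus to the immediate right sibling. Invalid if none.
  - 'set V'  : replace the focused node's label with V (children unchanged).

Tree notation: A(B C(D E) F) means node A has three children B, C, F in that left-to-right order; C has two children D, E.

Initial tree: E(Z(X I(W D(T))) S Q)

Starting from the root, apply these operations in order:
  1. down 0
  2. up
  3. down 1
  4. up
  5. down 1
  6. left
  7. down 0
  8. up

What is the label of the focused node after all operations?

Answer: Z

Derivation:
Step 1 (down 0): focus=Z path=0 depth=1 children=['X', 'I'] left=[] right=['S', 'Q'] parent=E
Step 2 (up): focus=E path=root depth=0 children=['Z', 'S', 'Q'] (at root)
Step 3 (down 1): focus=S path=1 depth=1 children=[] left=['Z'] right=['Q'] parent=E
Step 4 (up): focus=E path=root depth=0 children=['Z', 'S', 'Q'] (at root)
Step 5 (down 1): focus=S path=1 depth=1 children=[] left=['Z'] right=['Q'] parent=E
Step 6 (left): focus=Z path=0 depth=1 children=['X', 'I'] left=[] right=['S', 'Q'] parent=E
Step 7 (down 0): focus=X path=0/0 depth=2 children=[] left=[] right=['I'] parent=Z
Step 8 (up): focus=Z path=0 depth=1 children=['X', 'I'] left=[] right=['S', 'Q'] parent=E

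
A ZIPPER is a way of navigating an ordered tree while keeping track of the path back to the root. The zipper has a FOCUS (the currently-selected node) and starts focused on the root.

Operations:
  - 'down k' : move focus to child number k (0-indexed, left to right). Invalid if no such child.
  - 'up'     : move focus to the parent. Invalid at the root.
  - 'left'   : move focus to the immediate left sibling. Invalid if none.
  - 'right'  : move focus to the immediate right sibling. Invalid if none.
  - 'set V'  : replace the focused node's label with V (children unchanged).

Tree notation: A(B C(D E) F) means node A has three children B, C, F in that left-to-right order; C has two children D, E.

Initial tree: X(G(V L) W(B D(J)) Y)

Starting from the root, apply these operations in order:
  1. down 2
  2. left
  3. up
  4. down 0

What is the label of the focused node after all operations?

Answer: G

Derivation:
Step 1 (down 2): focus=Y path=2 depth=1 children=[] left=['G', 'W'] right=[] parent=X
Step 2 (left): focus=W path=1 depth=1 children=['B', 'D'] left=['G'] right=['Y'] parent=X
Step 3 (up): focus=X path=root depth=0 children=['G', 'W', 'Y'] (at root)
Step 4 (down 0): focus=G path=0 depth=1 children=['V', 'L'] left=[] right=['W', 'Y'] parent=X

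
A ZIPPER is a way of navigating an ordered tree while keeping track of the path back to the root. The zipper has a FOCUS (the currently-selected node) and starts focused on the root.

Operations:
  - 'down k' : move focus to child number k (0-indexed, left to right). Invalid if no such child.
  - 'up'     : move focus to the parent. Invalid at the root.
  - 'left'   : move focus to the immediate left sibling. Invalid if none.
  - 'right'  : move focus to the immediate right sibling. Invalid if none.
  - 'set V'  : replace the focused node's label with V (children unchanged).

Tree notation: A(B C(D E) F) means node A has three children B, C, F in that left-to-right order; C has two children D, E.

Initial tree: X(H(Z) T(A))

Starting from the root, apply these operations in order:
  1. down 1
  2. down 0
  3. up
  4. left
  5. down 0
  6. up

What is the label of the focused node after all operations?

Answer: H

Derivation:
Step 1 (down 1): focus=T path=1 depth=1 children=['A'] left=['H'] right=[] parent=X
Step 2 (down 0): focus=A path=1/0 depth=2 children=[] left=[] right=[] parent=T
Step 3 (up): focus=T path=1 depth=1 children=['A'] left=['H'] right=[] parent=X
Step 4 (left): focus=H path=0 depth=1 children=['Z'] left=[] right=['T'] parent=X
Step 5 (down 0): focus=Z path=0/0 depth=2 children=[] left=[] right=[] parent=H
Step 6 (up): focus=H path=0 depth=1 children=['Z'] left=[] right=['T'] parent=X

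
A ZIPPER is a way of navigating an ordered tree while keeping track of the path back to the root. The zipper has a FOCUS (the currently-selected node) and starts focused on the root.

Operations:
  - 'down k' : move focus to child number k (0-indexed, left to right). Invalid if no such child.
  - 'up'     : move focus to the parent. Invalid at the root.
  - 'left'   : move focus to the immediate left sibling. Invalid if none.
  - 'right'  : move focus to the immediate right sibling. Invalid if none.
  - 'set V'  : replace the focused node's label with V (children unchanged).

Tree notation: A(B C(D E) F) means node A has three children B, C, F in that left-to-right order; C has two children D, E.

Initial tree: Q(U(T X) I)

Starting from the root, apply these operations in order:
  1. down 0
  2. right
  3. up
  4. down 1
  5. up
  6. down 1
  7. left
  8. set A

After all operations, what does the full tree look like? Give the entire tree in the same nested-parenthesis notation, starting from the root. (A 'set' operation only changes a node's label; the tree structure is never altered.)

Step 1 (down 0): focus=U path=0 depth=1 children=['T', 'X'] left=[] right=['I'] parent=Q
Step 2 (right): focus=I path=1 depth=1 children=[] left=['U'] right=[] parent=Q
Step 3 (up): focus=Q path=root depth=0 children=['U', 'I'] (at root)
Step 4 (down 1): focus=I path=1 depth=1 children=[] left=['U'] right=[] parent=Q
Step 5 (up): focus=Q path=root depth=0 children=['U', 'I'] (at root)
Step 6 (down 1): focus=I path=1 depth=1 children=[] left=['U'] right=[] parent=Q
Step 7 (left): focus=U path=0 depth=1 children=['T', 'X'] left=[] right=['I'] parent=Q
Step 8 (set A): focus=A path=0 depth=1 children=['T', 'X'] left=[] right=['I'] parent=Q

Answer: Q(A(T X) I)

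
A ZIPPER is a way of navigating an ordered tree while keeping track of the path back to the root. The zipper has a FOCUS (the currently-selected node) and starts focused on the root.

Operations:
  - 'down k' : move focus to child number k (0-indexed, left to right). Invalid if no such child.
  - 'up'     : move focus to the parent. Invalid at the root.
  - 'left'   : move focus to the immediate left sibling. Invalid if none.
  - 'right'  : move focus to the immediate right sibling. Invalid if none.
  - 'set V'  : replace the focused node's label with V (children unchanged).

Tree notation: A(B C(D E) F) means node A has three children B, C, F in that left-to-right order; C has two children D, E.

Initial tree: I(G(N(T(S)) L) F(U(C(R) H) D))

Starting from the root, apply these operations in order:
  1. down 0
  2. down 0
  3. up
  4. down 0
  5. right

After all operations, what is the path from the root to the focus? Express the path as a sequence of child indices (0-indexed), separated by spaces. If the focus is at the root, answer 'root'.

Answer: 0 1

Derivation:
Step 1 (down 0): focus=G path=0 depth=1 children=['N', 'L'] left=[] right=['F'] parent=I
Step 2 (down 0): focus=N path=0/0 depth=2 children=['T'] left=[] right=['L'] parent=G
Step 3 (up): focus=G path=0 depth=1 children=['N', 'L'] left=[] right=['F'] parent=I
Step 4 (down 0): focus=N path=0/0 depth=2 children=['T'] left=[] right=['L'] parent=G
Step 5 (right): focus=L path=0/1 depth=2 children=[] left=['N'] right=[] parent=G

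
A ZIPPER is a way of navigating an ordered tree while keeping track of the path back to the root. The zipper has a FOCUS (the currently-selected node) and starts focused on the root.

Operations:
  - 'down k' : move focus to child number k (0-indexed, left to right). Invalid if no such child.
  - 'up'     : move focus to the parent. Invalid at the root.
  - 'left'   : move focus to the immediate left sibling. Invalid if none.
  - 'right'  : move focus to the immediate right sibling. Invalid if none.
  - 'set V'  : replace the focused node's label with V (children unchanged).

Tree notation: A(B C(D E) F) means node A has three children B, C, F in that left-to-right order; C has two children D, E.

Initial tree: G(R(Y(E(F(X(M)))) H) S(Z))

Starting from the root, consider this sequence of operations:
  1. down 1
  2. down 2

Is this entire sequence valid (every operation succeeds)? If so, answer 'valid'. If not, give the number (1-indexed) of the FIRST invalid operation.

Step 1 (down 1): focus=S path=1 depth=1 children=['Z'] left=['R'] right=[] parent=G
Step 2 (down 2): INVALID

Answer: 2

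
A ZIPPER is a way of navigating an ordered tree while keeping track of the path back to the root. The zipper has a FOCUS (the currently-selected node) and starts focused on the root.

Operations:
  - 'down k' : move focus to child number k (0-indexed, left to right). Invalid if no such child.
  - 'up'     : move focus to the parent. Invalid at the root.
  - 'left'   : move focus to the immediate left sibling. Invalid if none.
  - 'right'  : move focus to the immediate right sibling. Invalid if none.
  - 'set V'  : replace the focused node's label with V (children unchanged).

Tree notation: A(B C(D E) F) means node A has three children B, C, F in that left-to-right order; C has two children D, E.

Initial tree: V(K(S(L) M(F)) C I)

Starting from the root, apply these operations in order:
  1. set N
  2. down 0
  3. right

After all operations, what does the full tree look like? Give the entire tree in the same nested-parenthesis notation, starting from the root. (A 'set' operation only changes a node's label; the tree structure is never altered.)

Answer: N(K(S(L) M(F)) C I)

Derivation:
Step 1 (set N): focus=N path=root depth=0 children=['K', 'C', 'I'] (at root)
Step 2 (down 0): focus=K path=0 depth=1 children=['S', 'M'] left=[] right=['C', 'I'] parent=N
Step 3 (right): focus=C path=1 depth=1 children=[] left=['K'] right=['I'] parent=N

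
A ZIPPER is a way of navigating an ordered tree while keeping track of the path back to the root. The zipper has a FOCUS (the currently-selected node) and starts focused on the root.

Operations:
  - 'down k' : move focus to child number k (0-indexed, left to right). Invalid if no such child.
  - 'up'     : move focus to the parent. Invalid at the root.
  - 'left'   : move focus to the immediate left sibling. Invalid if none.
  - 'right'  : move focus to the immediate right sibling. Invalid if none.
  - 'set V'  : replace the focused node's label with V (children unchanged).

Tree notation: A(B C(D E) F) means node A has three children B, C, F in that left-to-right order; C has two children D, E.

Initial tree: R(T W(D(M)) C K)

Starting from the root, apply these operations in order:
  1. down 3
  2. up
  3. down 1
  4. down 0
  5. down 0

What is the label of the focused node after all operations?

Answer: M

Derivation:
Step 1 (down 3): focus=K path=3 depth=1 children=[] left=['T', 'W', 'C'] right=[] parent=R
Step 2 (up): focus=R path=root depth=0 children=['T', 'W', 'C', 'K'] (at root)
Step 3 (down 1): focus=W path=1 depth=1 children=['D'] left=['T'] right=['C', 'K'] parent=R
Step 4 (down 0): focus=D path=1/0 depth=2 children=['M'] left=[] right=[] parent=W
Step 5 (down 0): focus=M path=1/0/0 depth=3 children=[] left=[] right=[] parent=D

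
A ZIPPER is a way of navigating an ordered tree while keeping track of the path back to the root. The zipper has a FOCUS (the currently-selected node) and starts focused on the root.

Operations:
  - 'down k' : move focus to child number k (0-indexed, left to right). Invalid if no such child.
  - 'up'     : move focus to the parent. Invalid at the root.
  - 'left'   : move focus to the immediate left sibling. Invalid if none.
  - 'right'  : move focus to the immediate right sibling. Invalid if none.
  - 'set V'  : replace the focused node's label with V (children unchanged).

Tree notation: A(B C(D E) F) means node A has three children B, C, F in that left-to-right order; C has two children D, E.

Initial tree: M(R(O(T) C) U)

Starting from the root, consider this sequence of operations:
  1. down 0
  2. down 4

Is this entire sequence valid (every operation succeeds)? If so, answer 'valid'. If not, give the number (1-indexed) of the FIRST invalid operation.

Step 1 (down 0): focus=R path=0 depth=1 children=['O', 'C'] left=[] right=['U'] parent=M
Step 2 (down 4): INVALID

Answer: 2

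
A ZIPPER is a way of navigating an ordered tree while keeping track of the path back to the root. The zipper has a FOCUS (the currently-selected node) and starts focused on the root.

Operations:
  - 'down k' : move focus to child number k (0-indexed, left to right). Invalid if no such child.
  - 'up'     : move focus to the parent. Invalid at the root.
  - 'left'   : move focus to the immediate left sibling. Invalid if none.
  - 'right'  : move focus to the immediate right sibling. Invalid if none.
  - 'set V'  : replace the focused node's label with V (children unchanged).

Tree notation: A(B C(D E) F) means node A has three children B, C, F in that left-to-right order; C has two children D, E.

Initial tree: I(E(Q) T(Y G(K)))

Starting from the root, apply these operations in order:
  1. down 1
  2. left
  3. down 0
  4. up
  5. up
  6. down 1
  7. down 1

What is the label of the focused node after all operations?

Answer: G

Derivation:
Step 1 (down 1): focus=T path=1 depth=1 children=['Y', 'G'] left=['E'] right=[] parent=I
Step 2 (left): focus=E path=0 depth=1 children=['Q'] left=[] right=['T'] parent=I
Step 3 (down 0): focus=Q path=0/0 depth=2 children=[] left=[] right=[] parent=E
Step 4 (up): focus=E path=0 depth=1 children=['Q'] left=[] right=['T'] parent=I
Step 5 (up): focus=I path=root depth=0 children=['E', 'T'] (at root)
Step 6 (down 1): focus=T path=1 depth=1 children=['Y', 'G'] left=['E'] right=[] parent=I
Step 7 (down 1): focus=G path=1/1 depth=2 children=['K'] left=['Y'] right=[] parent=T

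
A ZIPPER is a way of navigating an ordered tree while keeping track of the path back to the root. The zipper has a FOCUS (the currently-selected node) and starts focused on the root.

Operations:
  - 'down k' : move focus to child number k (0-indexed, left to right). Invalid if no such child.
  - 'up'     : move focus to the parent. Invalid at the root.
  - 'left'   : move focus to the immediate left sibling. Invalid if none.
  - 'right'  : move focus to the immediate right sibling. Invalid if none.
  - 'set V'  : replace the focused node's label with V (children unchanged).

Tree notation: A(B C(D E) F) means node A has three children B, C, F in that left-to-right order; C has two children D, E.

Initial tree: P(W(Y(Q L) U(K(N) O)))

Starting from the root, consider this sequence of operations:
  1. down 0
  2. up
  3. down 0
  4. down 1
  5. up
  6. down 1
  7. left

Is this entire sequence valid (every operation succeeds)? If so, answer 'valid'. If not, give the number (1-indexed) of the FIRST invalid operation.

Answer: valid

Derivation:
Step 1 (down 0): focus=W path=0 depth=1 children=['Y', 'U'] left=[] right=[] parent=P
Step 2 (up): focus=P path=root depth=0 children=['W'] (at root)
Step 3 (down 0): focus=W path=0 depth=1 children=['Y', 'U'] left=[] right=[] parent=P
Step 4 (down 1): focus=U path=0/1 depth=2 children=['K', 'O'] left=['Y'] right=[] parent=W
Step 5 (up): focus=W path=0 depth=1 children=['Y', 'U'] left=[] right=[] parent=P
Step 6 (down 1): focus=U path=0/1 depth=2 children=['K', 'O'] left=['Y'] right=[] parent=W
Step 7 (left): focus=Y path=0/0 depth=2 children=['Q', 'L'] left=[] right=['U'] parent=W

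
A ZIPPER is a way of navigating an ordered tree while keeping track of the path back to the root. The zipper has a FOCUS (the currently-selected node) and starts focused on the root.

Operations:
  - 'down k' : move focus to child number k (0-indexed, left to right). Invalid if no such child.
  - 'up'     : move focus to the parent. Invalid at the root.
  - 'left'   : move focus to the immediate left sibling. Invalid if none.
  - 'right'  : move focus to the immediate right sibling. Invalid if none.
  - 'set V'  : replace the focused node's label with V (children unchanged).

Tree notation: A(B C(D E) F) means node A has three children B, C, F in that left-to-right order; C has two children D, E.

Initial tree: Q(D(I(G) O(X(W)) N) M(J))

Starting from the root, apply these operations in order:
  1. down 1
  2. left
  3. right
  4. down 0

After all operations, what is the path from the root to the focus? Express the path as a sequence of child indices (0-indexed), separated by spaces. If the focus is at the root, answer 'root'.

Answer: 1 0

Derivation:
Step 1 (down 1): focus=M path=1 depth=1 children=['J'] left=['D'] right=[] parent=Q
Step 2 (left): focus=D path=0 depth=1 children=['I', 'O', 'N'] left=[] right=['M'] parent=Q
Step 3 (right): focus=M path=1 depth=1 children=['J'] left=['D'] right=[] parent=Q
Step 4 (down 0): focus=J path=1/0 depth=2 children=[] left=[] right=[] parent=M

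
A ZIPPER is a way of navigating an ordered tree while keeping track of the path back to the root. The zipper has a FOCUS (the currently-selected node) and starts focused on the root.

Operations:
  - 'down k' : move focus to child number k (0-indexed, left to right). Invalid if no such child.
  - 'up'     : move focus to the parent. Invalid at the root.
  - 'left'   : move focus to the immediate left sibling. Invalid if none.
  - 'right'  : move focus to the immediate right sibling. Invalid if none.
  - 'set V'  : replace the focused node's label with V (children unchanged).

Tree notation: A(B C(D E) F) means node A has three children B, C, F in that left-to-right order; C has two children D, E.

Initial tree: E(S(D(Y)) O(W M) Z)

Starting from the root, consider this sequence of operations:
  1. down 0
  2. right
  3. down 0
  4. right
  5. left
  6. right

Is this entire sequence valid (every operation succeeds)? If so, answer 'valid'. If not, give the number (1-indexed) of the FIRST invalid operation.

Step 1 (down 0): focus=S path=0 depth=1 children=['D'] left=[] right=['O', 'Z'] parent=E
Step 2 (right): focus=O path=1 depth=1 children=['W', 'M'] left=['S'] right=['Z'] parent=E
Step 3 (down 0): focus=W path=1/0 depth=2 children=[] left=[] right=['M'] parent=O
Step 4 (right): focus=M path=1/1 depth=2 children=[] left=['W'] right=[] parent=O
Step 5 (left): focus=W path=1/0 depth=2 children=[] left=[] right=['M'] parent=O
Step 6 (right): focus=M path=1/1 depth=2 children=[] left=['W'] right=[] parent=O

Answer: valid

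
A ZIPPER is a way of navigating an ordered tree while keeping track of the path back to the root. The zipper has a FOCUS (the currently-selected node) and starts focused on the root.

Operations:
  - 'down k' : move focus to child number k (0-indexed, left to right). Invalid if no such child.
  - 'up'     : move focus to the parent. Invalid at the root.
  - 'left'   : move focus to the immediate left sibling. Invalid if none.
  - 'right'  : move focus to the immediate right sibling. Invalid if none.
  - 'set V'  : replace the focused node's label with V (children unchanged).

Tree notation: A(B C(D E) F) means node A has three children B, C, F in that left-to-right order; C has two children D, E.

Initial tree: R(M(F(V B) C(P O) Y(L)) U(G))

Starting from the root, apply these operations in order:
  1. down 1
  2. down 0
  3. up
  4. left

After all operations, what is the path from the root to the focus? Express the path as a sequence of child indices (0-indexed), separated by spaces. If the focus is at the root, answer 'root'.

Step 1 (down 1): focus=U path=1 depth=1 children=['G'] left=['M'] right=[] parent=R
Step 2 (down 0): focus=G path=1/0 depth=2 children=[] left=[] right=[] parent=U
Step 3 (up): focus=U path=1 depth=1 children=['G'] left=['M'] right=[] parent=R
Step 4 (left): focus=M path=0 depth=1 children=['F', 'C', 'Y'] left=[] right=['U'] parent=R

Answer: 0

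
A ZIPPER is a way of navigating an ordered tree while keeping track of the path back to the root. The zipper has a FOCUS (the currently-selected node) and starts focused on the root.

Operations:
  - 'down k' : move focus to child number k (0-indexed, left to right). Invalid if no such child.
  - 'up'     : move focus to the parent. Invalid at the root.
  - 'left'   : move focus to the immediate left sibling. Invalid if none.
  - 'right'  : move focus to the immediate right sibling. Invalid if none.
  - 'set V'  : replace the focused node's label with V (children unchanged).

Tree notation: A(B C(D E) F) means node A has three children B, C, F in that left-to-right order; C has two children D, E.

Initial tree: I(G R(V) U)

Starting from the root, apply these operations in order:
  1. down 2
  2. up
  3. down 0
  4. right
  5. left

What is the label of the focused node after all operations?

Step 1 (down 2): focus=U path=2 depth=1 children=[] left=['G', 'R'] right=[] parent=I
Step 2 (up): focus=I path=root depth=0 children=['G', 'R', 'U'] (at root)
Step 3 (down 0): focus=G path=0 depth=1 children=[] left=[] right=['R', 'U'] parent=I
Step 4 (right): focus=R path=1 depth=1 children=['V'] left=['G'] right=['U'] parent=I
Step 5 (left): focus=G path=0 depth=1 children=[] left=[] right=['R', 'U'] parent=I

Answer: G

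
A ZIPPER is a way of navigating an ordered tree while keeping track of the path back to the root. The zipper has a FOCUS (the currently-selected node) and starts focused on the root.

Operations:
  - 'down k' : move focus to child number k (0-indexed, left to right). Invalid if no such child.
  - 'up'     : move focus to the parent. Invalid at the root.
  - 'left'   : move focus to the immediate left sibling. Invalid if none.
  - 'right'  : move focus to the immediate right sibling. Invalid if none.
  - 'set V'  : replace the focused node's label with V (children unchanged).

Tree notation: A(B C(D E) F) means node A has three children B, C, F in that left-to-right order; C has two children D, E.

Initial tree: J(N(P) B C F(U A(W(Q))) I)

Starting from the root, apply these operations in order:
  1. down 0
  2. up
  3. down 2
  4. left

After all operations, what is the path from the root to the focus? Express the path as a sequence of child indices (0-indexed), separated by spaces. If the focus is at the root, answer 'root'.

Step 1 (down 0): focus=N path=0 depth=1 children=['P'] left=[] right=['B', 'C', 'F', 'I'] parent=J
Step 2 (up): focus=J path=root depth=0 children=['N', 'B', 'C', 'F', 'I'] (at root)
Step 3 (down 2): focus=C path=2 depth=1 children=[] left=['N', 'B'] right=['F', 'I'] parent=J
Step 4 (left): focus=B path=1 depth=1 children=[] left=['N'] right=['C', 'F', 'I'] parent=J

Answer: 1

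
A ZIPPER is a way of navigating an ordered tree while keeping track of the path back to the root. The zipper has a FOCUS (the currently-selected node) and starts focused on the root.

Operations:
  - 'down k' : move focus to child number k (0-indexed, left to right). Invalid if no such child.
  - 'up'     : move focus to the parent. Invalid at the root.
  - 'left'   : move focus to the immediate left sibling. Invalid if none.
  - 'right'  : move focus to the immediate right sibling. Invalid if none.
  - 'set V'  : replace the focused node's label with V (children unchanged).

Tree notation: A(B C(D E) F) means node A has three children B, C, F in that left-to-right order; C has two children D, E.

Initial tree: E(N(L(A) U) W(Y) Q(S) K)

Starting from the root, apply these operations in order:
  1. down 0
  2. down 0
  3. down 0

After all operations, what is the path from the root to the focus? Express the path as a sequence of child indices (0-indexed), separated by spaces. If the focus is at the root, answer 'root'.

Answer: 0 0 0

Derivation:
Step 1 (down 0): focus=N path=0 depth=1 children=['L', 'U'] left=[] right=['W', 'Q', 'K'] parent=E
Step 2 (down 0): focus=L path=0/0 depth=2 children=['A'] left=[] right=['U'] parent=N
Step 3 (down 0): focus=A path=0/0/0 depth=3 children=[] left=[] right=[] parent=L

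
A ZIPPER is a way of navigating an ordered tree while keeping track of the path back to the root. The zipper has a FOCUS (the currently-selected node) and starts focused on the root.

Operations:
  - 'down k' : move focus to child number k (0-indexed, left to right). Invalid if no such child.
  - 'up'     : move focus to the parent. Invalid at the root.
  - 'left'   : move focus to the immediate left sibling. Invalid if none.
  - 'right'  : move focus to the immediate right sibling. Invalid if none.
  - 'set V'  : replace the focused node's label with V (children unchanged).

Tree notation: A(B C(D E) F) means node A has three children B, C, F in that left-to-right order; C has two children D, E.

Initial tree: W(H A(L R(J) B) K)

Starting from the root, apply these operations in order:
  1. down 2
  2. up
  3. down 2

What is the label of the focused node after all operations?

Answer: K

Derivation:
Step 1 (down 2): focus=K path=2 depth=1 children=[] left=['H', 'A'] right=[] parent=W
Step 2 (up): focus=W path=root depth=0 children=['H', 'A', 'K'] (at root)
Step 3 (down 2): focus=K path=2 depth=1 children=[] left=['H', 'A'] right=[] parent=W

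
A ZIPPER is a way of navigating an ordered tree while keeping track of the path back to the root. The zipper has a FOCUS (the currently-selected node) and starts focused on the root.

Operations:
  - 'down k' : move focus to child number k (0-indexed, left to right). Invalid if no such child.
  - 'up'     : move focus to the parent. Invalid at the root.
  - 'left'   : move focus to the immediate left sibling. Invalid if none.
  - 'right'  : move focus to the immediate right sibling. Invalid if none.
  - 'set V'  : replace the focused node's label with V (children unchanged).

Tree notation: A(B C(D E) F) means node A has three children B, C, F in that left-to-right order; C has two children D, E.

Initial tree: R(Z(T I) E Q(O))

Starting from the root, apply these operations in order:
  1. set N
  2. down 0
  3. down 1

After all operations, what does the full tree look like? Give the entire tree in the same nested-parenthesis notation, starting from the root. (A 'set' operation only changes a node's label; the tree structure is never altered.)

Answer: N(Z(T I) E Q(O))

Derivation:
Step 1 (set N): focus=N path=root depth=0 children=['Z', 'E', 'Q'] (at root)
Step 2 (down 0): focus=Z path=0 depth=1 children=['T', 'I'] left=[] right=['E', 'Q'] parent=N
Step 3 (down 1): focus=I path=0/1 depth=2 children=[] left=['T'] right=[] parent=Z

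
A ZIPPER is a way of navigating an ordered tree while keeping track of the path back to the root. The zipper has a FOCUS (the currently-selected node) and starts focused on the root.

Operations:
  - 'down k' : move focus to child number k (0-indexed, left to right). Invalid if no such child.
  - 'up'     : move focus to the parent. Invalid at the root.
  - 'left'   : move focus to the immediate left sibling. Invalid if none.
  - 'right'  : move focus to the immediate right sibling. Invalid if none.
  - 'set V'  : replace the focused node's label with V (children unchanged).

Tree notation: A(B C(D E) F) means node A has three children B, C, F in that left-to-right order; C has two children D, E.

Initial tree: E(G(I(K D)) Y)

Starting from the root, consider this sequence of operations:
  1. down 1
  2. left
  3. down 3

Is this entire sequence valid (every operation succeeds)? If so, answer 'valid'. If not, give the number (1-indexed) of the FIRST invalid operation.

Answer: 3

Derivation:
Step 1 (down 1): focus=Y path=1 depth=1 children=[] left=['G'] right=[] parent=E
Step 2 (left): focus=G path=0 depth=1 children=['I'] left=[] right=['Y'] parent=E
Step 3 (down 3): INVALID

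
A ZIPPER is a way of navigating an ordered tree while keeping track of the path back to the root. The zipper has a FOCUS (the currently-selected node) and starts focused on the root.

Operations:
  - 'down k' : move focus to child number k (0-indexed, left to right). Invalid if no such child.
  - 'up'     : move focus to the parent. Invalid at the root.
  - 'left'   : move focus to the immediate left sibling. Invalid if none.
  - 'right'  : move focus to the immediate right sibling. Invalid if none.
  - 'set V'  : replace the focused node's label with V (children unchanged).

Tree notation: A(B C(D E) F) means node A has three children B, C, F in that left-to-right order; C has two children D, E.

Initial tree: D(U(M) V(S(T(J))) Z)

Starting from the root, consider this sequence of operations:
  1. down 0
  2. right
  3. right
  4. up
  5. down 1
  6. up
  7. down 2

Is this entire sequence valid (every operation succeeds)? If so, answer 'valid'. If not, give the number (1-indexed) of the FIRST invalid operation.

Step 1 (down 0): focus=U path=0 depth=1 children=['M'] left=[] right=['V', 'Z'] parent=D
Step 2 (right): focus=V path=1 depth=1 children=['S'] left=['U'] right=['Z'] parent=D
Step 3 (right): focus=Z path=2 depth=1 children=[] left=['U', 'V'] right=[] parent=D
Step 4 (up): focus=D path=root depth=0 children=['U', 'V', 'Z'] (at root)
Step 5 (down 1): focus=V path=1 depth=1 children=['S'] left=['U'] right=['Z'] parent=D
Step 6 (up): focus=D path=root depth=0 children=['U', 'V', 'Z'] (at root)
Step 7 (down 2): focus=Z path=2 depth=1 children=[] left=['U', 'V'] right=[] parent=D

Answer: valid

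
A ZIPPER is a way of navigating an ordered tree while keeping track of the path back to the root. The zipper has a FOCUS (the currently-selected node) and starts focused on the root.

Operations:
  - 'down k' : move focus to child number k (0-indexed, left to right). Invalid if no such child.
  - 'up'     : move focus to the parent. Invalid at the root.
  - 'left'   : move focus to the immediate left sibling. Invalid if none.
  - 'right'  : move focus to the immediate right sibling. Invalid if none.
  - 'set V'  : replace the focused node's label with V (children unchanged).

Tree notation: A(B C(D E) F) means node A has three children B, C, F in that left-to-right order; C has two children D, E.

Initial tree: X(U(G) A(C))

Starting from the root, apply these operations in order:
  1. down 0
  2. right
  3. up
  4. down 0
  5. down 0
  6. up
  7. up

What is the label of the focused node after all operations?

Answer: X

Derivation:
Step 1 (down 0): focus=U path=0 depth=1 children=['G'] left=[] right=['A'] parent=X
Step 2 (right): focus=A path=1 depth=1 children=['C'] left=['U'] right=[] parent=X
Step 3 (up): focus=X path=root depth=0 children=['U', 'A'] (at root)
Step 4 (down 0): focus=U path=0 depth=1 children=['G'] left=[] right=['A'] parent=X
Step 5 (down 0): focus=G path=0/0 depth=2 children=[] left=[] right=[] parent=U
Step 6 (up): focus=U path=0 depth=1 children=['G'] left=[] right=['A'] parent=X
Step 7 (up): focus=X path=root depth=0 children=['U', 'A'] (at root)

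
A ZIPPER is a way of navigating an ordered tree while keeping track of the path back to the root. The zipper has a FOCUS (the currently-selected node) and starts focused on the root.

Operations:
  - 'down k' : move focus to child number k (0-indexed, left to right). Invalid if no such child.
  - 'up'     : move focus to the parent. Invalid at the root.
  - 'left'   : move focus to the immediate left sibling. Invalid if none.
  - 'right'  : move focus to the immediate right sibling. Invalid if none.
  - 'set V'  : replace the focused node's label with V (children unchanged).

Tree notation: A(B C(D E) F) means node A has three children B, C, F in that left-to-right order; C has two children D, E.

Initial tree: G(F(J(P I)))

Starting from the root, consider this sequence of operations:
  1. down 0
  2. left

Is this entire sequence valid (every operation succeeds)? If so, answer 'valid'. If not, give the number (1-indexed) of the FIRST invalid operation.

Answer: 2

Derivation:
Step 1 (down 0): focus=F path=0 depth=1 children=['J'] left=[] right=[] parent=G
Step 2 (left): INVALID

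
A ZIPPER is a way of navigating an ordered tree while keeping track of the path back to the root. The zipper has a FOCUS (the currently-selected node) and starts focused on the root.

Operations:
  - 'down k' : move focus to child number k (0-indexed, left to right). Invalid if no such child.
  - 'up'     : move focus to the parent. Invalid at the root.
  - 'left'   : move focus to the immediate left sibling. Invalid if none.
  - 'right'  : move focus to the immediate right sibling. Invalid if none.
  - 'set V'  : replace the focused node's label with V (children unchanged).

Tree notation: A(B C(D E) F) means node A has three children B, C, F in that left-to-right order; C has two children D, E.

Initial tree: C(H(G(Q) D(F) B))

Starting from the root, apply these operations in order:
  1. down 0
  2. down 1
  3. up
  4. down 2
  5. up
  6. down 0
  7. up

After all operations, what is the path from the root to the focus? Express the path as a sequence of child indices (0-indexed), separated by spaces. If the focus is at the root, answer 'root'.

Step 1 (down 0): focus=H path=0 depth=1 children=['G', 'D', 'B'] left=[] right=[] parent=C
Step 2 (down 1): focus=D path=0/1 depth=2 children=['F'] left=['G'] right=['B'] parent=H
Step 3 (up): focus=H path=0 depth=1 children=['G', 'D', 'B'] left=[] right=[] parent=C
Step 4 (down 2): focus=B path=0/2 depth=2 children=[] left=['G', 'D'] right=[] parent=H
Step 5 (up): focus=H path=0 depth=1 children=['G', 'D', 'B'] left=[] right=[] parent=C
Step 6 (down 0): focus=G path=0/0 depth=2 children=['Q'] left=[] right=['D', 'B'] parent=H
Step 7 (up): focus=H path=0 depth=1 children=['G', 'D', 'B'] left=[] right=[] parent=C

Answer: 0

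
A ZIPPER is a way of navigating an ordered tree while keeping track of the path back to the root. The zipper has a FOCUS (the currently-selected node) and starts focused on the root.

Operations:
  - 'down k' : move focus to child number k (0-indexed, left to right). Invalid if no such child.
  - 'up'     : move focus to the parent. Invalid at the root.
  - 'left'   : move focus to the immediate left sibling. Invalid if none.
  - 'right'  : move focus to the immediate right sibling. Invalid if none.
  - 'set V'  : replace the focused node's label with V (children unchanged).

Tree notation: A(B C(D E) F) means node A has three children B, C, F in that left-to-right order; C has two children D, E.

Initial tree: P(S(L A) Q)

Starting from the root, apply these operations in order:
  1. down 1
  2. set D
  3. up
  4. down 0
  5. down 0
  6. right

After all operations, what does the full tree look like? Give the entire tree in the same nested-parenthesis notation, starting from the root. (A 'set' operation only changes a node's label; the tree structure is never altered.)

Answer: P(S(L A) D)

Derivation:
Step 1 (down 1): focus=Q path=1 depth=1 children=[] left=['S'] right=[] parent=P
Step 2 (set D): focus=D path=1 depth=1 children=[] left=['S'] right=[] parent=P
Step 3 (up): focus=P path=root depth=0 children=['S', 'D'] (at root)
Step 4 (down 0): focus=S path=0 depth=1 children=['L', 'A'] left=[] right=['D'] parent=P
Step 5 (down 0): focus=L path=0/0 depth=2 children=[] left=[] right=['A'] parent=S
Step 6 (right): focus=A path=0/1 depth=2 children=[] left=['L'] right=[] parent=S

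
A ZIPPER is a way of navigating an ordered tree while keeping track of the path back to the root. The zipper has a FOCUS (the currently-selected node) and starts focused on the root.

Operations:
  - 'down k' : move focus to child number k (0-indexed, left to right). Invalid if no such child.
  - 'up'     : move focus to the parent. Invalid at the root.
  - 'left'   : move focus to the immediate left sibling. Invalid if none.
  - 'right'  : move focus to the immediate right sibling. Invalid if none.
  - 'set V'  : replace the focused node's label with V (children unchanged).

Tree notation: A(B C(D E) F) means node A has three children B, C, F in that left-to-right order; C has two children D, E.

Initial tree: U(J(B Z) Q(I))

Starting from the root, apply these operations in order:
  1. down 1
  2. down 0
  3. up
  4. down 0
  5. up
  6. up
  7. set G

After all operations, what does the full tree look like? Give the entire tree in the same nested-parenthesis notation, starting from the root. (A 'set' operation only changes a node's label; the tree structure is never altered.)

Answer: G(J(B Z) Q(I))

Derivation:
Step 1 (down 1): focus=Q path=1 depth=1 children=['I'] left=['J'] right=[] parent=U
Step 2 (down 0): focus=I path=1/0 depth=2 children=[] left=[] right=[] parent=Q
Step 3 (up): focus=Q path=1 depth=1 children=['I'] left=['J'] right=[] parent=U
Step 4 (down 0): focus=I path=1/0 depth=2 children=[] left=[] right=[] parent=Q
Step 5 (up): focus=Q path=1 depth=1 children=['I'] left=['J'] right=[] parent=U
Step 6 (up): focus=U path=root depth=0 children=['J', 'Q'] (at root)
Step 7 (set G): focus=G path=root depth=0 children=['J', 'Q'] (at root)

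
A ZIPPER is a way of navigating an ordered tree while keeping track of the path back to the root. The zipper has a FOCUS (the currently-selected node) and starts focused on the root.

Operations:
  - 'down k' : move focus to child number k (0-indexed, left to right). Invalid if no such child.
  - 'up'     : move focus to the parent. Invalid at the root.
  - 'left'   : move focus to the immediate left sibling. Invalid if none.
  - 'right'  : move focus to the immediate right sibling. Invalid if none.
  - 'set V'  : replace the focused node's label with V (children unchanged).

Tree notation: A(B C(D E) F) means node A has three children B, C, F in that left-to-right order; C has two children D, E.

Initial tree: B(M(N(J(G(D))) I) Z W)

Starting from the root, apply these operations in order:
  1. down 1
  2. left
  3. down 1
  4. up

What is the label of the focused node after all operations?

Answer: M

Derivation:
Step 1 (down 1): focus=Z path=1 depth=1 children=[] left=['M'] right=['W'] parent=B
Step 2 (left): focus=M path=0 depth=1 children=['N', 'I'] left=[] right=['Z', 'W'] parent=B
Step 3 (down 1): focus=I path=0/1 depth=2 children=[] left=['N'] right=[] parent=M
Step 4 (up): focus=M path=0 depth=1 children=['N', 'I'] left=[] right=['Z', 'W'] parent=B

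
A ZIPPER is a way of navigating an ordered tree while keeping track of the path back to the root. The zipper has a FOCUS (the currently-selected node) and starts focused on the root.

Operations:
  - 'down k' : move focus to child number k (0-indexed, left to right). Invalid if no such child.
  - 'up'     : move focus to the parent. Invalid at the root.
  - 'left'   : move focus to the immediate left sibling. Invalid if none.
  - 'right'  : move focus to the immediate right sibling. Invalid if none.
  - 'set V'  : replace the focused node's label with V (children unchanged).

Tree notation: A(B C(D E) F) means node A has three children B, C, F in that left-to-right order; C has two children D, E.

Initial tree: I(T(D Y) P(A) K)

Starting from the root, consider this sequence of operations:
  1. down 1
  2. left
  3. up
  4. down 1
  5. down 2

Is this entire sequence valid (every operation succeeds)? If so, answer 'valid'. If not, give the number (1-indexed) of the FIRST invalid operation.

Answer: 5

Derivation:
Step 1 (down 1): focus=P path=1 depth=1 children=['A'] left=['T'] right=['K'] parent=I
Step 2 (left): focus=T path=0 depth=1 children=['D', 'Y'] left=[] right=['P', 'K'] parent=I
Step 3 (up): focus=I path=root depth=0 children=['T', 'P', 'K'] (at root)
Step 4 (down 1): focus=P path=1 depth=1 children=['A'] left=['T'] right=['K'] parent=I
Step 5 (down 2): INVALID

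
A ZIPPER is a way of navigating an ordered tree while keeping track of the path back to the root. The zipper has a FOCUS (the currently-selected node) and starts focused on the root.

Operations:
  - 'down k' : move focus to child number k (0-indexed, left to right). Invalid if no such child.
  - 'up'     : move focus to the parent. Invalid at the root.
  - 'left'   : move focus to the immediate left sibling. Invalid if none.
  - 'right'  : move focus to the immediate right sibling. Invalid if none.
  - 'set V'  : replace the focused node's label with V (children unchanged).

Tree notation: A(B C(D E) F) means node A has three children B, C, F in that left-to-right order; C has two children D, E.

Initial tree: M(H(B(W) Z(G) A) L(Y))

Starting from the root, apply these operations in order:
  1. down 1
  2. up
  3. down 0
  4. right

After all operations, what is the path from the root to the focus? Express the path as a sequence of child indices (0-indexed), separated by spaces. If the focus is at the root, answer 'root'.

Answer: 1

Derivation:
Step 1 (down 1): focus=L path=1 depth=1 children=['Y'] left=['H'] right=[] parent=M
Step 2 (up): focus=M path=root depth=0 children=['H', 'L'] (at root)
Step 3 (down 0): focus=H path=0 depth=1 children=['B', 'Z', 'A'] left=[] right=['L'] parent=M
Step 4 (right): focus=L path=1 depth=1 children=['Y'] left=['H'] right=[] parent=M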